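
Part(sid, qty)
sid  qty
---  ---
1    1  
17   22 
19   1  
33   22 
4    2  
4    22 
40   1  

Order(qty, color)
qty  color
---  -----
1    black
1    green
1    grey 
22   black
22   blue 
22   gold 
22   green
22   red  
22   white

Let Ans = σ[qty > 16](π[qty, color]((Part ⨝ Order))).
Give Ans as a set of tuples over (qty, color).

Part ⋈ Order (natural join on qty): {(1, 1, black), (1, 1, green), (1, 1, grey), (17, 22, black), (17, 22, blue), (17, 22, gold), (17, 22, green), (17, 22, red), (17, 22, white), (19, 1, black), (19, 1, green), (19, 1, grey), (33, 22, black), (33, 22, blue), (33, 22, gold), (33, 22, green), (33, 22, red), (33, 22, white), (4, 22, black), (4, 22, blue), (4, 22, gold), (4, 22, green), (4, 22, red), (4, 22, white), (40, 1, black), (40, 1, green), (40, 1, grey)}
Projecting to qty, color (18 duplicate(s) eliminated): {(1, black), (1, green), (1, grey), (22, black), (22, blue), (22, gold), (22, green), (22, red), (22, white)}
Selection qty > 16: {(22, black), (22, blue), (22, gold), (22, green), (22, red), (22, white)}

{(22, black), (22, blue), (22, gold), (22, green), (22, red), (22, white)}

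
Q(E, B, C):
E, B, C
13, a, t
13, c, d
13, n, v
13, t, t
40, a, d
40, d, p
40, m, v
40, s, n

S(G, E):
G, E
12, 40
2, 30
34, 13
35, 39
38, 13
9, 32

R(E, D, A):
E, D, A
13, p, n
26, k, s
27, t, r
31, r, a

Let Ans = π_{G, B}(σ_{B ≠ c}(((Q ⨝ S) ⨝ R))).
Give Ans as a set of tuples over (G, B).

{(34, a), (34, n), (34, t), (38, a), (38, n), (38, t)}

Q ⋈ S (natural join on E): {(13, a, t, 34), (13, a, t, 38), (13, c, d, 34), (13, c, d, 38), (13, n, v, 34), (13, n, v, 38), (13, t, t, 34), (13, t, t, 38), (40, a, d, 12), (40, d, p, 12), (40, m, v, 12), (40, s, n, 12)}
(Q ⨝ S) ⋈ R (natural join on E): {(13, a, t, 34, p, n), (13, a, t, 38, p, n), (13, c, d, 34, p, n), (13, c, d, 38, p, n), (13, n, v, 34, p, n), (13, n, v, 38, p, n), (13, t, t, 34, p, n), (13, t, t, 38, p, n)}
Filtering on B ≠ c leaves {(13, a, t, 34, p, n), (13, a, t, 38, p, n), (13, n, v, 34, p, n), (13, n, v, 38, p, n), (13, t, t, 34, p, n), (13, t, t, 38, p, n)}.
Keep only column(s) G, B: {(34, a), (34, n), (34, t), (38, a), (38, n), (38, t)}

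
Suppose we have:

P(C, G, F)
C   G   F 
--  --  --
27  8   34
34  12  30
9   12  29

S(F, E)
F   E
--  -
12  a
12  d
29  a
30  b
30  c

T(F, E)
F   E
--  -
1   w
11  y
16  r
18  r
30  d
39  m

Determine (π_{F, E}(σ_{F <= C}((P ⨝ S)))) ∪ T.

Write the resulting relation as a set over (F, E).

Natural join on F: {(34, 12, 30, b), (34, 12, 30, c), (9, 12, 29, a)}
Selection F <= C: {(34, 12, 30, b), (34, 12, 30, c)}
π_{F, E} gives {(30, b), (30, c)}.
Union: {(30, b), (30, c)} with {(1, w), (11, y), (16, r), (18, r), (30, d), (39, m)} → {(1, w), (11, y), (16, r), (18, r), (30, b), (30, c), (30, d), (39, m)}

{(1, w), (11, y), (16, r), (18, r), (30, b), (30, c), (30, d), (39, m)}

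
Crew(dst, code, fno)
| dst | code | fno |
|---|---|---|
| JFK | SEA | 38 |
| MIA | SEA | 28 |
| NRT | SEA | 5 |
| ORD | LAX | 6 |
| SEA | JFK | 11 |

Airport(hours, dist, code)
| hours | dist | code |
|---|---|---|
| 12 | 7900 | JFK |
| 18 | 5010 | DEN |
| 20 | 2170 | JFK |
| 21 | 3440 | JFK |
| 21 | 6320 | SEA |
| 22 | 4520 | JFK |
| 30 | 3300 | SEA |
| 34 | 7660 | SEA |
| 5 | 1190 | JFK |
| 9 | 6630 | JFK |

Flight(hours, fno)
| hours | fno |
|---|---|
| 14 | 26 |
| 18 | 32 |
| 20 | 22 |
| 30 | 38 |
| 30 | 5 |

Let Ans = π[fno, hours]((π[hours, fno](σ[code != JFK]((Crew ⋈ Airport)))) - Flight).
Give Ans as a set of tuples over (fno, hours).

{(28, 21), (28, 30), (28, 34), (38, 21), (38, 34), (5, 21), (5, 34)}

Natural join on code: {(JFK, SEA, 38, 21, 6320), (JFK, SEA, 38, 30, 3300), (JFK, SEA, 38, 34, 7660), (MIA, SEA, 28, 21, 6320), (MIA, SEA, 28, 30, 3300), (MIA, SEA, 28, 34, 7660), (NRT, SEA, 5, 21, 6320), (NRT, SEA, 5, 30, 3300), (NRT, SEA, 5, 34, 7660), (SEA, JFK, 11, 12, 7900), (SEA, JFK, 11, 20, 2170), (SEA, JFK, 11, 21, 3440), (SEA, JFK, 11, 22, 4520), (SEA, JFK, 11, 5, 1190), (SEA, JFK, 11, 9, 6630)}
Filtering on code != JFK leaves {(JFK, SEA, 38, 21, 6320), (JFK, SEA, 38, 30, 3300), (JFK, SEA, 38, 34, 7660), (MIA, SEA, 28, 21, 6320), (MIA, SEA, 28, 30, 3300), (MIA, SEA, 28, 34, 7660), (NRT, SEA, 5, 21, 6320), (NRT, SEA, 5, 30, 3300), (NRT, SEA, 5, 34, 7660)}.
Keep only column(s) hours, fno: {(21, 28), (21, 38), (21, 5), (30, 28), (30, 38), (30, 5), (34, 28), (34, 38), (34, 5)}
Taking the difference: {(21, 28), (21, 38), (21, 5), (30, 28), (34, 28), (34, 38), (34, 5)}
Keep only column(s) fno, hours: {(28, 21), (28, 30), (28, 34), (38, 21), (38, 34), (5, 21), (5, 34)}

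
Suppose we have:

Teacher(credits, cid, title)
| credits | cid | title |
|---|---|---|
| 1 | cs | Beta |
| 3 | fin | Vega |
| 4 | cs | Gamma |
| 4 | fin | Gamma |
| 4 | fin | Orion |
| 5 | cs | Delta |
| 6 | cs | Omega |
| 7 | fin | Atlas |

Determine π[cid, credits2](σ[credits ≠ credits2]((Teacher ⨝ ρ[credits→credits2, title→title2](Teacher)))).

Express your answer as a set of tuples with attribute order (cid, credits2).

ρ[credits→credits2, title→title2]: schema becomes (credits2, cid, title2); tuples unchanged.
Teacher ⋈ ρ[credits→credits2, title→title2](Teacher) (natural join on cid): {(1, cs, Beta, 1, Beta), (1, cs, Beta, 4, Gamma), (1, cs, Beta, 5, Delta), (1, cs, Beta, 6, Omega), (3, fin, Vega, 3, Vega), (3, fin, Vega, 4, Gamma), (3, fin, Vega, 4, Orion), (3, fin, Vega, 7, Atlas), (4, cs, Gamma, 1, Beta), (4, cs, Gamma, 4, Gamma), (4, cs, Gamma, 5, Delta), (4, cs, Gamma, 6, Omega), (4, fin, Gamma, 3, Vega), (4, fin, Gamma, 4, Gamma), (4, fin, Gamma, 4, Orion), (4, fin, Gamma, 7, Atlas), (4, fin, Orion, 3, Vega), (4, fin, Orion, 4, Gamma), (4, fin, Orion, 4, Orion), (4, fin, Orion, 7, Atlas), (5, cs, Delta, 1, Beta), (5, cs, Delta, 4, Gamma), (5, cs, Delta, 5, Delta), (5, cs, Delta, 6, Omega), (6, cs, Omega, 1, Beta), (6, cs, Omega, 4, Gamma), (6, cs, Omega, 5, Delta), (6, cs, Omega, 6, Omega), (7, fin, Atlas, 3, Vega), (7, fin, Atlas, 4, Gamma), (7, fin, Atlas, 4, Orion), (7, fin, Atlas, 7, Atlas)}
σ[credits ≠ credits2]: keep tuples satisfying credits ≠ credits2 → {(1, cs, Beta, 4, Gamma), (1, cs, Beta, 5, Delta), (1, cs, Beta, 6, Omega), (3, fin, Vega, 4, Gamma), (3, fin, Vega, 4, Orion), (3, fin, Vega, 7, Atlas), (4, cs, Gamma, 1, Beta), (4, cs, Gamma, 5, Delta), (4, cs, Gamma, 6, Omega), (4, fin, Gamma, 3, Vega), (4, fin, Gamma, 7, Atlas), (4, fin, Orion, 3, Vega), (4, fin, Orion, 7, Atlas), (5, cs, Delta, 1, Beta), (5, cs, Delta, 4, Gamma), (5, cs, Delta, 6, Omega), (6, cs, Omega, 1, Beta), (6, cs, Omega, 4, Gamma), (6, cs, Omega, 5, Delta), (7, fin, Atlas, 3, Vega), (7, fin, Atlas, 4, Gamma), (7, fin, Atlas, 4, Orion)}
Projecting to cid, credits2 (15 duplicate(s) eliminated): {(cs, 1), (cs, 4), (cs, 5), (cs, 6), (fin, 3), (fin, 4), (fin, 7)}

{(cs, 1), (cs, 4), (cs, 5), (cs, 6), (fin, 3), (fin, 4), (fin, 7)}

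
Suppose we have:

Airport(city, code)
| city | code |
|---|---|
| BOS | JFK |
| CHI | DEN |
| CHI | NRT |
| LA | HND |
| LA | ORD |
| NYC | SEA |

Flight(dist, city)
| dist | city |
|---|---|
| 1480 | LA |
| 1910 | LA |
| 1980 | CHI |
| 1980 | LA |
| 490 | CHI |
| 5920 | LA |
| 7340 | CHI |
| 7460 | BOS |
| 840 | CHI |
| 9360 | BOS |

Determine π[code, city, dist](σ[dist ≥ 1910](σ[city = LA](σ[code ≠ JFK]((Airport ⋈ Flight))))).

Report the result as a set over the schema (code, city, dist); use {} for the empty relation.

Joining Airport and Flight on city yields {(BOS, JFK, 7460), (BOS, JFK, 9360), (CHI, DEN, 1980), (CHI, DEN, 490), (CHI, DEN, 7340), (CHI, DEN, 840), (CHI, NRT, 1980), (CHI, NRT, 490), (CHI, NRT, 7340), (CHI, NRT, 840), (LA, HND, 1480), (LA, HND, 1910), (LA, HND, 1980), (LA, HND, 5920), (LA, ORD, 1480), (LA, ORD, 1910), (LA, ORD, 1980), (LA, ORD, 5920)}.
Filtering on code ≠ JFK leaves {(CHI, DEN, 1980), (CHI, DEN, 490), (CHI, DEN, 7340), (CHI, DEN, 840), (CHI, NRT, 1980), (CHI, NRT, 490), (CHI, NRT, 7340), (CHI, NRT, 840), (LA, HND, 1480), (LA, HND, 1910), (LA, HND, 1980), (LA, HND, 5920), (LA, ORD, 1480), (LA, ORD, 1910), (LA, ORD, 1980), (LA, ORD, 5920)}.
Filtering on city = LA leaves {(LA, HND, 1480), (LA, HND, 1910), (LA, HND, 1980), (LA, HND, 5920), (LA, ORD, 1480), (LA, ORD, 1910), (LA, ORD, 1980), (LA, ORD, 5920)}.
Filtering on dist ≥ 1910 leaves {(LA, HND, 1910), (LA, HND, 1980), (LA, HND, 5920), (LA, ORD, 1910), (LA, ORD, 1980), (LA, ORD, 5920)}.
π_{code, city, dist} gives {(HND, LA, 1910), (HND, LA, 1980), (HND, LA, 5920), (ORD, LA, 1910), (ORD, LA, 1980), (ORD, LA, 5920)}.

{(HND, LA, 1910), (HND, LA, 1980), (HND, LA, 5920), (ORD, LA, 1910), (ORD, LA, 1980), (ORD, LA, 5920)}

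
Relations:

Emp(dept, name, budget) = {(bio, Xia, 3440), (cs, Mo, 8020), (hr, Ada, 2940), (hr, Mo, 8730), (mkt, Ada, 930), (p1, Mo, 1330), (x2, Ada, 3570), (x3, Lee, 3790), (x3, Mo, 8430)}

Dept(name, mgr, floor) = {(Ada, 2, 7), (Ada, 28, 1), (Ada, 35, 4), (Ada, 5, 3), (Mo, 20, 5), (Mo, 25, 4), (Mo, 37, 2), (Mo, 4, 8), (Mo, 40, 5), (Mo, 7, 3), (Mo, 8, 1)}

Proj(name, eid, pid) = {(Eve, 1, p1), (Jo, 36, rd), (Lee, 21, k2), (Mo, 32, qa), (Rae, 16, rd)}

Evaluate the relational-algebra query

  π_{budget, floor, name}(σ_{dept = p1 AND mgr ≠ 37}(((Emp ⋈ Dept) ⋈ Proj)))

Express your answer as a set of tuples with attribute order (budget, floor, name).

Joining Emp and Dept on name yields {(cs, Mo, 8020, 20, 5), (cs, Mo, 8020, 25, 4), (cs, Mo, 8020, 37, 2), (cs, Mo, 8020, 4, 8), (cs, Mo, 8020, 40, 5), (cs, Mo, 8020, 7, 3), (cs, Mo, 8020, 8, 1), (hr, Ada, 2940, 2, 7), (hr, Ada, 2940, 28, 1), (hr, Ada, 2940, 35, 4), (hr, Ada, 2940, 5, 3), (hr, Mo, 8730, 20, 5), (hr, Mo, 8730, 25, 4), (hr, Mo, 8730, 37, 2), (hr, Mo, 8730, 4, 8), (hr, Mo, 8730, 40, 5), (hr, Mo, 8730, 7, 3), (hr, Mo, 8730, 8, 1), (mkt, Ada, 930, 2, 7), (mkt, Ada, 930, 28, 1), (mkt, Ada, 930, 35, 4), (mkt, Ada, 930, 5, 3), (p1, Mo, 1330, 20, 5), (p1, Mo, 1330, 25, 4), (p1, Mo, 1330, 37, 2), (p1, Mo, 1330, 4, 8), (p1, Mo, 1330, 40, 5), (p1, Mo, 1330, 7, 3), (p1, Mo, 1330, 8, 1), (x2, Ada, 3570, 2, 7), (x2, Ada, 3570, 28, 1), (x2, Ada, 3570, 35, 4), (x2, Ada, 3570, 5, 3), (x3, Mo, 8430, 20, 5), (x3, Mo, 8430, 25, 4), (x3, Mo, 8430, 37, 2), (x3, Mo, 8430, 4, 8), (x3, Mo, 8430, 40, 5), (x3, Mo, 8430, 7, 3), (x3, Mo, 8430, 8, 1)}.
Joining (Emp ⋈ Dept) and Proj on name yields {(cs, Mo, 8020, 20, 5, 32, qa), (cs, Mo, 8020, 25, 4, 32, qa), (cs, Mo, 8020, 37, 2, 32, qa), (cs, Mo, 8020, 4, 8, 32, qa), (cs, Mo, 8020, 40, 5, 32, qa), (cs, Mo, 8020, 7, 3, 32, qa), (cs, Mo, 8020, 8, 1, 32, qa), (hr, Mo, 8730, 20, 5, 32, qa), (hr, Mo, 8730, 25, 4, 32, qa), (hr, Mo, 8730, 37, 2, 32, qa), (hr, Mo, 8730, 4, 8, 32, qa), (hr, Mo, 8730, 40, 5, 32, qa), (hr, Mo, 8730, 7, 3, 32, qa), (hr, Mo, 8730, 8, 1, 32, qa), (p1, Mo, 1330, 20, 5, 32, qa), (p1, Mo, 1330, 25, 4, 32, qa), (p1, Mo, 1330, 37, 2, 32, qa), (p1, Mo, 1330, 4, 8, 32, qa), (p1, Mo, 1330, 40, 5, 32, qa), (p1, Mo, 1330, 7, 3, 32, qa), (p1, Mo, 1330, 8, 1, 32, qa), (x3, Mo, 8430, 20, 5, 32, qa), (x3, Mo, 8430, 25, 4, 32, qa), (x3, Mo, 8430, 37, 2, 32, qa), (x3, Mo, 8430, 4, 8, 32, qa), (x3, Mo, 8430, 40, 5, 32, qa), (x3, Mo, 8430, 7, 3, 32, qa), (x3, Mo, 8430, 8, 1, 32, qa)}.
Apply σ_{dept = p1 AND mgr ≠ 37}; surviving tuples: {(p1, Mo, 1330, 20, 5, 32, qa), (p1, Mo, 1330, 25, 4, 32, qa), (p1, Mo, 1330, 4, 8, 32, qa), (p1, Mo, 1330, 40, 5, 32, qa), (p1, Mo, 1330, 7, 3, 32, qa), (p1, Mo, 1330, 8, 1, 32, qa)}
Projecting to budget, floor, name (1 duplicate(s) eliminated): {(1330, 1, Mo), (1330, 3, Mo), (1330, 4, Mo), (1330, 5, Mo), (1330, 8, Mo)}

{(1330, 1, Mo), (1330, 3, Mo), (1330, 4, Mo), (1330, 5, Mo), (1330, 8, Mo)}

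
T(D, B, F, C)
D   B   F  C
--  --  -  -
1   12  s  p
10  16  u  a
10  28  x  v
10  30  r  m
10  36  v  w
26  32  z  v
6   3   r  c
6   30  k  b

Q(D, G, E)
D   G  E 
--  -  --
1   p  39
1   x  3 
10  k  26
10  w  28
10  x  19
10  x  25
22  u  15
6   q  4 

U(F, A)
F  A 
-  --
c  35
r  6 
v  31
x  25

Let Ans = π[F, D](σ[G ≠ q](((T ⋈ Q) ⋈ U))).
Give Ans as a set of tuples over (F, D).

Natural join on D: {(1, 12, s, p, p, 39), (1, 12, s, p, x, 3), (10, 16, u, a, k, 26), (10, 16, u, a, w, 28), (10, 16, u, a, x, 19), (10, 16, u, a, x, 25), (10, 28, x, v, k, 26), (10, 28, x, v, w, 28), (10, 28, x, v, x, 19), (10, 28, x, v, x, 25), (10, 30, r, m, k, 26), (10, 30, r, m, w, 28), (10, 30, r, m, x, 19), (10, 30, r, m, x, 25), (10, 36, v, w, k, 26), (10, 36, v, w, w, 28), (10, 36, v, w, x, 19), (10, 36, v, w, x, 25), (6, 3, r, c, q, 4), (6, 30, k, b, q, 4)}
Natural join on F: {(10, 28, x, v, k, 26, 25), (10, 28, x, v, w, 28, 25), (10, 28, x, v, x, 19, 25), (10, 28, x, v, x, 25, 25), (10, 30, r, m, k, 26, 6), (10, 30, r, m, w, 28, 6), (10, 30, r, m, x, 19, 6), (10, 30, r, m, x, 25, 6), (10, 36, v, w, k, 26, 31), (10, 36, v, w, w, 28, 31), (10, 36, v, w, x, 19, 31), (10, 36, v, w, x, 25, 31), (6, 3, r, c, q, 4, 6)}
Selection G ≠ q: {(10, 28, x, v, k, 26, 25), (10, 28, x, v, w, 28, 25), (10, 28, x, v, x, 19, 25), (10, 28, x, v, x, 25, 25), (10, 30, r, m, k, 26, 6), (10, 30, r, m, w, 28, 6), (10, 30, r, m, x, 19, 6), (10, 30, r, m, x, 25, 6), (10, 36, v, w, k, 26, 31), (10, 36, v, w, w, 28, 31), (10, 36, v, w, x, 19, 31), (10, 36, v, w, x, 25, 31)}
Projecting to F, D (9 duplicate(s) eliminated): {(r, 10), (v, 10), (x, 10)}

{(r, 10), (v, 10), (x, 10)}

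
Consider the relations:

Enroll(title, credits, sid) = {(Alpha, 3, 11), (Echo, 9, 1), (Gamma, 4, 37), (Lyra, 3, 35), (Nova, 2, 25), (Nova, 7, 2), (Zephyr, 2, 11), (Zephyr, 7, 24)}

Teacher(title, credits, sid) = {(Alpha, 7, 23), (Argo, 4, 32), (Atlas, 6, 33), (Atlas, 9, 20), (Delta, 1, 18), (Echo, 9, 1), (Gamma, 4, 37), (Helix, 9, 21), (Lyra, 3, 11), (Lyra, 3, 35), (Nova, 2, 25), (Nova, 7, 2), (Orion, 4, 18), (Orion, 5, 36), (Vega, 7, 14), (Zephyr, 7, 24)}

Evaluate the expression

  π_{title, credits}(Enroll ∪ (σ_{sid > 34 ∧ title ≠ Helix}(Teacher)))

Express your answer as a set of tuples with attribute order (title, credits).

{(Alpha, 3), (Echo, 9), (Gamma, 4), (Lyra, 3), (Nova, 2), (Nova, 7), (Orion, 5), (Zephyr, 2), (Zephyr, 7)}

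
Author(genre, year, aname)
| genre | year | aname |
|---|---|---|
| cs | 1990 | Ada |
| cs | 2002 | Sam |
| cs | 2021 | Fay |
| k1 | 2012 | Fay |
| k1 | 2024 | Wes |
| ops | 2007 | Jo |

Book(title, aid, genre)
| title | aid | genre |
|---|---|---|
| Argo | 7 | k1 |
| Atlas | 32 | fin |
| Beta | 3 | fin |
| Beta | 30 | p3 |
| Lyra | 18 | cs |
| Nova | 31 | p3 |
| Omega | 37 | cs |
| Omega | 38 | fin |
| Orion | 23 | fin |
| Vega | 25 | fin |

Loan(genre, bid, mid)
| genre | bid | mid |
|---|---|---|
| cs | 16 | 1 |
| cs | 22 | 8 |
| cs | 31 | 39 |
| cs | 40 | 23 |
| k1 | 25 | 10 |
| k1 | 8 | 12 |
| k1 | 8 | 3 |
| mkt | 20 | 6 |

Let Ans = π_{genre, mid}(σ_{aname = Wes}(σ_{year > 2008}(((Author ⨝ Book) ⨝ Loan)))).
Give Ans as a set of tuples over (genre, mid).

Author ⋈ Book (natural join on genre): {(cs, 1990, Ada, Lyra, 18), (cs, 1990, Ada, Omega, 37), (cs, 2002, Sam, Lyra, 18), (cs, 2002, Sam, Omega, 37), (cs, 2021, Fay, Lyra, 18), (cs, 2021, Fay, Omega, 37), (k1, 2012, Fay, Argo, 7), (k1, 2024, Wes, Argo, 7)}
(Author ⨝ Book) ⋈ Loan (natural join on genre): {(cs, 1990, Ada, Lyra, 18, 16, 1), (cs, 1990, Ada, Lyra, 18, 22, 8), (cs, 1990, Ada, Lyra, 18, 31, 39), (cs, 1990, Ada, Lyra, 18, 40, 23), (cs, 1990, Ada, Omega, 37, 16, 1), (cs, 1990, Ada, Omega, 37, 22, 8), (cs, 1990, Ada, Omega, 37, 31, 39), (cs, 1990, Ada, Omega, 37, 40, 23), (cs, 2002, Sam, Lyra, 18, 16, 1), (cs, 2002, Sam, Lyra, 18, 22, 8), (cs, 2002, Sam, Lyra, 18, 31, 39), (cs, 2002, Sam, Lyra, 18, 40, 23), (cs, 2002, Sam, Omega, 37, 16, 1), (cs, 2002, Sam, Omega, 37, 22, 8), (cs, 2002, Sam, Omega, 37, 31, 39), (cs, 2002, Sam, Omega, 37, 40, 23), (cs, 2021, Fay, Lyra, 18, 16, 1), (cs, 2021, Fay, Lyra, 18, 22, 8), (cs, 2021, Fay, Lyra, 18, 31, 39), (cs, 2021, Fay, Lyra, 18, 40, 23), (cs, 2021, Fay, Omega, 37, 16, 1), (cs, 2021, Fay, Omega, 37, 22, 8), (cs, 2021, Fay, Omega, 37, 31, 39), (cs, 2021, Fay, Omega, 37, 40, 23), (k1, 2012, Fay, Argo, 7, 25, 10), (k1, 2012, Fay, Argo, 7, 8, 12), (k1, 2012, Fay, Argo, 7, 8, 3), (k1, 2024, Wes, Argo, 7, 25, 10), (k1, 2024, Wes, Argo, 7, 8, 12), (k1, 2024, Wes, Argo, 7, 8, 3)}
Filtering on year > 2008 leaves {(cs, 2021, Fay, Lyra, 18, 16, 1), (cs, 2021, Fay, Lyra, 18, 22, 8), (cs, 2021, Fay, Lyra, 18, 31, 39), (cs, 2021, Fay, Lyra, 18, 40, 23), (cs, 2021, Fay, Omega, 37, 16, 1), (cs, 2021, Fay, Omega, 37, 22, 8), (cs, 2021, Fay, Omega, 37, 31, 39), (cs, 2021, Fay, Omega, 37, 40, 23), (k1, 2012, Fay, Argo, 7, 25, 10), (k1, 2012, Fay, Argo, 7, 8, 12), (k1, 2012, Fay, Argo, 7, 8, 3), (k1, 2024, Wes, Argo, 7, 25, 10), (k1, 2024, Wes, Argo, 7, 8, 12), (k1, 2024, Wes, Argo, 7, 8, 3)}.
Filtering on aname = Wes leaves {(k1, 2024, Wes, Argo, 7, 25, 10), (k1, 2024, Wes, Argo, 7, 8, 12), (k1, 2024, Wes, Argo, 7, 8, 3)}.
Keep only column(s) genre, mid: {(k1, 10), (k1, 12), (k1, 3)}

{(k1, 10), (k1, 12), (k1, 3)}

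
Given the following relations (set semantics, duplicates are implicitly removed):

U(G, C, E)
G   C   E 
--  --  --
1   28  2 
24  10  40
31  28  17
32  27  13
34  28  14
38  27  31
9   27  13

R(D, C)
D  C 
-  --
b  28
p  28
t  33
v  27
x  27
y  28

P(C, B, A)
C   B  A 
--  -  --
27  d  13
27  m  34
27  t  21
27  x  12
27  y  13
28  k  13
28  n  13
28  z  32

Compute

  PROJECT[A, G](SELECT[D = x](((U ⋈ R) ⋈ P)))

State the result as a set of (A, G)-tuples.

Natural join on C: {(1, 28, 2, b), (1, 28, 2, p), (1, 28, 2, y), (31, 28, 17, b), (31, 28, 17, p), (31, 28, 17, y), (32, 27, 13, v), (32, 27, 13, x), (34, 28, 14, b), (34, 28, 14, p), (34, 28, 14, y), (38, 27, 31, v), (38, 27, 31, x), (9, 27, 13, v), (9, 27, 13, x)}
Natural join on C: {(1, 28, 2, b, k, 13), (1, 28, 2, b, n, 13), (1, 28, 2, b, z, 32), (1, 28, 2, p, k, 13), (1, 28, 2, p, n, 13), (1, 28, 2, p, z, 32), (1, 28, 2, y, k, 13), (1, 28, 2, y, n, 13), (1, 28, 2, y, z, 32), (31, 28, 17, b, k, 13), (31, 28, 17, b, n, 13), (31, 28, 17, b, z, 32), (31, 28, 17, p, k, 13), (31, 28, 17, p, n, 13), (31, 28, 17, p, z, 32), (31, 28, 17, y, k, 13), (31, 28, 17, y, n, 13), (31, 28, 17, y, z, 32), (32, 27, 13, v, d, 13), (32, 27, 13, v, m, 34), (32, 27, 13, v, t, 21), (32, 27, 13, v, x, 12), (32, 27, 13, v, y, 13), (32, 27, 13, x, d, 13), (32, 27, 13, x, m, 34), (32, 27, 13, x, t, 21), (32, 27, 13, x, x, 12), (32, 27, 13, x, y, 13), (34, 28, 14, b, k, 13), (34, 28, 14, b, n, 13), (34, 28, 14, b, z, 32), (34, 28, 14, p, k, 13), (34, 28, 14, p, n, 13), (34, 28, 14, p, z, 32), (34, 28, 14, y, k, 13), (34, 28, 14, y, n, 13), (34, 28, 14, y, z, 32), (38, 27, 31, v, d, 13), (38, 27, 31, v, m, 34), (38, 27, 31, v, t, 21), (38, 27, 31, v, x, 12), (38, 27, 31, v, y, 13), (38, 27, 31, x, d, 13), (38, 27, 31, x, m, 34), (38, 27, 31, x, t, 21), (38, 27, 31, x, x, 12), (38, 27, 31, x, y, 13), (9, 27, 13, v, d, 13), (9, 27, 13, v, m, 34), (9, 27, 13, v, t, 21), (9, 27, 13, v, x, 12), (9, 27, 13, v, y, 13), (9, 27, 13, x, d, 13), (9, 27, 13, x, m, 34), (9, 27, 13, x, t, 21), (9, 27, 13, x, x, 12), (9, 27, 13, x, y, 13)}
Filtering on D = x leaves {(32, 27, 13, x, d, 13), (32, 27, 13, x, m, 34), (32, 27, 13, x, t, 21), (32, 27, 13, x, x, 12), (32, 27, 13, x, y, 13), (38, 27, 31, x, d, 13), (38, 27, 31, x, m, 34), (38, 27, 31, x, t, 21), (38, 27, 31, x, x, 12), (38, 27, 31, x, y, 13), (9, 27, 13, x, d, 13), (9, 27, 13, x, m, 34), (9, 27, 13, x, t, 21), (9, 27, 13, x, x, 12), (9, 27, 13, x, y, 13)}.
Projecting to A, G (3 duplicate(s) eliminated): {(12, 32), (12, 38), (12, 9), (13, 32), (13, 38), (13, 9), (21, 32), (21, 38), (21, 9), (34, 32), (34, 38), (34, 9)}

{(12, 32), (12, 38), (12, 9), (13, 32), (13, 38), (13, 9), (21, 32), (21, 38), (21, 9), (34, 32), (34, 38), (34, 9)}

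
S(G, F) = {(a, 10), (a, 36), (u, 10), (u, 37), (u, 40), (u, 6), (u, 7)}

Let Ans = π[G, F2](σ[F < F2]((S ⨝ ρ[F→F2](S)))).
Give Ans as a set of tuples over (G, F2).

{(a, 36), (u, 10), (u, 37), (u, 40), (u, 7)}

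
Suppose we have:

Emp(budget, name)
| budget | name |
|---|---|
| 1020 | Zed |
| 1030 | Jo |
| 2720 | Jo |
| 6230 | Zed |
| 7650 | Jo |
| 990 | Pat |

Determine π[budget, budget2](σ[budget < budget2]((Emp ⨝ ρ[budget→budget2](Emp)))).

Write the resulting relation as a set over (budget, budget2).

{(1020, 6230), (1030, 2720), (1030, 7650), (2720, 7650)}

ρ[budget→budget2]: schema becomes (budget2, name); tuples unchanged.
Natural join on name: {(1020, Zed, 1020), (1020, Zed, 6230), (1030, Jo, 1030), (1030, Jo, 2720), (1030, Jo, 7650), (2720, Jo, 1030), (2720, Jo, 2720), (2720, Jo, 7650), (6230, Zed, 1020), (6230, Zed, 6230), (7650, Jo, 1030), (7650, Jo, 2720), (7650, Jo, 7650), (990, Pat, 990)}
Selection budget < budget2: {(1020, Zed, 6230), (1030, Jo, 2720), (1030, Jo, 7650), (2720, Jo, 7650)}
π[budget, budget2]: project onto (budget, budget2) → {(1020, 6230), (1030, 2720), (1030, 7650), (2720, 7650)}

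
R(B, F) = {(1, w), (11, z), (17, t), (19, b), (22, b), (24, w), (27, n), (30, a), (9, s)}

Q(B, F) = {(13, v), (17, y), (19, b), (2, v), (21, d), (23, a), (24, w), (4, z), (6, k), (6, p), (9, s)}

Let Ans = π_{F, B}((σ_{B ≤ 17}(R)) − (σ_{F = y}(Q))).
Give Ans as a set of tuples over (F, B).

{(s, 9), (t, 17), (w, 1), (z, 11)}

Apply σ_{B ≤ 17}; surviving tuples: {(1, w), (11, z), (17, t), (9, s)}
Apply σ_{F = y}; surviving tuples: {(17, y)}
Taking the difference: {(1, w), (11, z), (17, t), (9, s)}
Projecting to F, B: {(s, 9), (t, 17), (w, 1), (z, 11)}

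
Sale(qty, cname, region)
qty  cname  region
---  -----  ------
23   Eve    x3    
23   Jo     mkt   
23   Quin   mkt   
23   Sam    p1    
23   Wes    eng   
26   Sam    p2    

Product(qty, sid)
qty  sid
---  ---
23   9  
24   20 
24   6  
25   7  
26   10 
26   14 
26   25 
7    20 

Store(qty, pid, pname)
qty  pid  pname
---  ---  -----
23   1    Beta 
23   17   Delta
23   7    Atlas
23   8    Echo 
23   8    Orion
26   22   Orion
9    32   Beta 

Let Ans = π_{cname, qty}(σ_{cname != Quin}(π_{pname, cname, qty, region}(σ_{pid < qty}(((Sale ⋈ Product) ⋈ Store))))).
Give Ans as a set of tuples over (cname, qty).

Joining Sale and Product on qty yields {(23, Eve, x3, 9), (23, Jo, mkt, 9), (23, Quin, mkt, 9), (23, Sam, p1, 9), (23, Wes, eng, 9), (26, Sam, p2, 10), (26, Sam, p2, 14), (26, Sam, p2, 25)}.
Joining (Sale ⋈ Product) and Store on qty yields {(23, Eve, x3, 9, 1, Beta), (23, Eve, x3, 9, 17, Delta), (23, Eve, x3, 9, 7, Atlas), (23, Eve, x3, 9, 8, Echo), (23, Eve, x3, 9, 8, Orion), (23, Jo, mkt, 9, 1, Beta), (23, Jo, mkt, 9, 17, Delta), (23, Jo, mkt, 9, 7, Atlas), (23, Jo, mkt, 9, 8, Echo), (23, Jo, mkt, 9, 8, Orion), (23, Quin, mkt, 9, 1, Beta), (23, Quin, mkt, 9, 17, Delta), (23, Quin, mkt, 9, 7, Atlas), (23, Quin, mkt, 9, 8, Echo), (23, Quin, mkt, 9, 8, Orion), (23, Sam, p1, 9, 1, Beta), (23, Sam, p1, 9, 17, Delta), (23, Sam, p1, 9, 7, Atlas), (23, Sam, p1, 9, 8, Echo), (23, Sam, p1, 9, 8, Orion), (23, Wes, eng, 9, 1, Beta), (23, Wes, eng, 9, 17, Delta), (23, Wes, eng, 9, 7, Atlas), (23, Wes, eng, 9, 8, Echo), (23, Wes, eng, 9, 8, Orion), (26, Sam, p2, 10, 22, Orion), (26, Sam, p2, 14, 22, Orion), (26, Sam, p2, 25, 22, Orion)}.
Apply σ_{pid < qty}; surviving tuples: {(23, Eve, x3, 9, 1, Beta), (23, Eve, x3, 9, 17, Delta), (23, Eve, x3, 9, 7, Atlas), (23, Eve, x3, 9, 8, Echo), (23, Eve, x3, 9, 8, Orion), (23, Jo, mkt, 9, 1, Beta), (23, Jo, mkt, 9, 17, Delta), (23, Jo, mkt, 9, 7, Atlas), (23, Jo, mkt, 9, 8, Echo), (23, Jo, mkt, 9, 8, Orion), (23, Quin, mkt, 9, 1, Beta), (23, Quin, mkt, 9, 17, Delta), (23, Quin, mkt, 9, 7, Atlas), (23, Quin, mkt, 9, 8, Echo), (23, Quin, mkt, 9, 8, Orion), (23, Sam, p1, 9, 1, Beta), (23, Sam, p1, 9, 17, Delta), (23, Sam, p1, 9, 7, Atlas), (23, Sam, p1, 9, 8, Echo), (23, Sam, p1, 9, 8, Orion), (23, Wes, eng, 9, 1, Beta), (23, Wes, eng, 9, 17, Delta), (23, Wes, eng, 9, 7, Atlas), (23, Wes, eng, 9, 8, Echo), (23, Wes, eng, 9, 8, Orion), (26, Sam, p2, 10, 22, Orion), (26, Sam, p2, 14, 22, Orion), (26, Sam, p2, 25, 22, Orion)}
Projecting to pname, cname, qty, region (2 duplicate(s) eliminated): {(Atlas, Eve, 23, x3), (Atlas, Jo, 23, mkt), (Atlas, Quin, 23, mkt), (Atlas, Sam, 23, p1), (Atlas, Wes, 23, eng), (Beta, Eve, 23, x3), (Beta, Jo, 23, mkt), (Beta, Quin, 23, mkt), (Beta, Sam, 23, p1), (Beta, Wes, 23, eng), (Delta, Eve, 23, x3), (Delta, Jo, 23, mkt), (Delta, Quin, 23, mkt), (Delta, Sam, 23, p1), (Delta, Wes, 23, eng), (Echo, Eve, 23, x3), (Echo, Jo, 23, mkt), (Echo, Quin, 23, mkt), (Echo, Sam, 23, p1), (Echo, Wes, 23, eng), (Orion, Eve, 23, x3), (Orion, Jo, 23, mkt), (Orion, Quin, 23, mkt), (Orion, Sam, 23, p1), (Orion, Sam, 26, p2), (Orion, Wes, 23, eng)}
Apply σ_{cname != Quin}; surviving tuples: {(Atlas, Eve, 23, x3), (Atlas, Jo, 23, mkt), (Atlas, Sam, 23, p1), (Atlas, Wes, 23, eng), (Beta, Eve, 23, x3), (Beta, Jo, 23, mkt), (Beta, Sam, 23, p1), (Beta, Wes, 23, eng), (Delta, Eve, 23, x3), (Delta, Jo, 23, mkt), (Delta, Sam, 23, p1), (Delta, Wes, 23, eng), (Echo, Eve, 23, x3), (Echo, Jo, 23, mkt), (Echo, Sam, 23, p1), (Echo, Wes, 23, eng), (Orion, Eve, 23, x3), (Orion, Jo, 23, mkt), (Orion, Sam, 23, p1), (Orion, Sam, 26, p2), (Orion, Wes, 23, eng)}
Projecting to cname, qty (16 duplicate(s) eliminated): {(Eve, 23), (Jo, 23), (Sam, 23), (Sam, 26), (Wes, 23)}

{(Eve, 23), (Jo, 23), (Sam, 23), (Sam, 26), (Wes, 23)}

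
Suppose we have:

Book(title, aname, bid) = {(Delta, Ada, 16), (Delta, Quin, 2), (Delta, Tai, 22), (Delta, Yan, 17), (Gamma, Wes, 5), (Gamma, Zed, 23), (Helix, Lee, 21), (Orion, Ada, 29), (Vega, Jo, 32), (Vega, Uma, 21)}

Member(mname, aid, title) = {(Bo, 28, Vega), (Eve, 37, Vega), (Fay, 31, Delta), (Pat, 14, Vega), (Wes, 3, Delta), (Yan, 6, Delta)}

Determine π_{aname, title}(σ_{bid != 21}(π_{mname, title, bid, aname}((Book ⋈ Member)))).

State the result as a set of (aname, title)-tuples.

{(Ada, Delta), (Jo, Vega), (Quin, Delta), (Tai, Delta), (Yan, Delta)}

Joining Book and Member on title yields {(Delta, Ada, 16, Fay, 31), (Delta, Ada, 16, Wes, 3), (Delta, Ada, 16, Yan, 6), (Delta, Quin, 2, Fay, 31), (Delta, Quin, 2, Wes, 3), (Delta, Quin, 2, Yan, 6), (Delta, Tai, 22, Fay, 31), (Delta, Tai, 22, Wes, 3), (Delta, Tai, 22, Yan, 6), (Delta, Yan, 17, Fay, 31), (Delta, Yan, 17, Wes, 3), (Delta, Yan, 17, Yan, 6), (Vega, Jo, 32, Bo, 28), (Vega, Jo, 32, Eve, 37), (Vega, Jo, 32, Pat, 14), (Vega, Uma, 21, Bo, 28), (Vega, Uma, 21, Eve, 37), (Vega, Uma, 21, Pat, 14)}.
π[mname, title, bid, aname]: project onto (mname, title, bid, aname) → {(Bo, Vega, 21, Uma), (Bo, Vega, 32, Jo), (Eve, Vega, 21, Uma), (Eve, Vega, 32, Jo), (Fay, Delta, 16, Ada), (Fay, Delta, 17, Yan), (Fay, Delta, 2, Quin), (Fay, Delta, 22, Tai), (Pat, Vega, 21, Uma), (Pat, Vega, 32, Jo), (Wes, Delta, 16, Ada), (Wes, Delta, 17, Yan), (Wes, Delta, 2, Quin), (Wes, Delta, 22, Tai), (Yan, Delta, 16, Ada), (Yan, Delta, 17, Yan), (Yan, Delta, 2, Quin), (Yan, Delta, 22, Tai)}
Selection bid != 21: {(Bo, Vega, 32, Jo), (Eve, Vega, 32, Jo), (Fay, Delta, 16, Ada), (Fay, Delta, 17, Yan), (Fay, Delta, 2, Quin), (Fay, Delta, 22, Tai), (Pat, Vega, 32, Jo), (Wes, Delta, 16, Ada), (Wes, Delta, 17, Yan), (Wes, Delta, 2, Quin), (Wes, Delta, 22, Tai), (Yan, Delta, 16, Ada), (Yan, Delta, 17, Yan), (Yan, Delta, 2, Quin), (Yan, Delta, 22, Tai)}
π[aname, title]: project onto (aname, title) (10 duplicate(s) eliminated) → {(Ada, Delta), (Jo, Vega), (Quin, Delta), (Tai, Delta), (Yan, Delta)}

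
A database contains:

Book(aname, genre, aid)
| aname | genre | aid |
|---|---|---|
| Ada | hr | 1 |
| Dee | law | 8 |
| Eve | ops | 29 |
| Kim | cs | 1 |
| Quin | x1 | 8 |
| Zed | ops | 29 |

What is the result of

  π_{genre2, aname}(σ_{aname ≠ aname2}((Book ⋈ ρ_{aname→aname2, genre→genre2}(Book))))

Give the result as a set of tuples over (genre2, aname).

ρ[aname→aname2, genre→genre2]: schema becomes (aname2, genre2, aid); tuples unchanged.
Joining Book and ρ_{aname→aname2, genre→genre2}(Book) on aid yields {(Ada, hr, 1, Ada, hr), (Ada, hr, 1, Kim, cs), (Dee, law, 8, Dee, law), (Dee, law, 8, Quin, x1), (Eve, ops, 29, Eve, ops), (Eve, ops, 29, Zed, ops), (Kim, cs, 1, Ada, hr), (Kim, cs, 1, Kim, cs), (Quin, x1, 8, Dee, law), (Quin, x1, 8, Quin, x1), (Zed, ops, 29, Eve, ops), (Zed, ops, 29, Zed, ops)}.
Selection aname ≠ aname2: {(Ada, hr, 1, Kim, cs), (Dee, law, 8, Quin, x1), (Eve, ops, 29, Zed, ops), (Kim, cs, 1, Ada, hr), (Quin, x1, 8, Dee, law), (Zed, ops, 29, Eve, ops)}
Projecting to genre2, aname: {(cs, Ada), (hr, Kim), (law, Quin), (ops, Eve), (ops, Zed), (x1, Dee)}

{(cs, Ada), (hr, Kim), (law, Quin), (ops, Eve), (ops, Zed), (x1, Dee)}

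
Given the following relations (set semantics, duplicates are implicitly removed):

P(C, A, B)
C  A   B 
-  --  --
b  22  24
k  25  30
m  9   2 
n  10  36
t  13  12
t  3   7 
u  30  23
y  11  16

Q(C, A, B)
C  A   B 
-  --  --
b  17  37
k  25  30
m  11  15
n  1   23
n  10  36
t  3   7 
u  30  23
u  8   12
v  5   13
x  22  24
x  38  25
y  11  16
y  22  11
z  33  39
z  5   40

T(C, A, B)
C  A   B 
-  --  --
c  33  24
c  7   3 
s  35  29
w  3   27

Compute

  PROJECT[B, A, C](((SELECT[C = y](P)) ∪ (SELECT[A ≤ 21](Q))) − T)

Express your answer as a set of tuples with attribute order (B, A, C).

{(12, 8, u), (13, 5, v), (15, 11, m), (16, 11, y), (23, 1, n), (36, 10, n), (37, 17, b), (40, 5, z), (7, 3, t)}

Selection C = y: {(y, 11, 16)}
Selection A ≤ 21: {(b, 17, 37), (m, 11, 15), (n, 1, 23), (n, 10, 36), (t, 3, 7), (u, 8, 12), (v, 5, 13), (y, 11, 16), (z, 5, 40)}
Set union of the two operands is {(b, 17, 37), (m, 11, 15), (n, 1, 23), (n, 10, 36), (t, 3, 7), (u, 8, 12), (v, 5, 13), (y, 11, 16), (z, 5, 40)}.
Set difference of the two operands is {(b, 17, 37), (m, 11, 15), (n, 1, 23), (n, 10, 36), (t, 3, 7), (u, 8, 12), (v, 5, 13), (y, 11, 16), (z, 5, 40)}.
π[B, A, C]: project onto (B, A, C) → {(12, 8, u), (13, 5, v), (15, 11, m), (16, 11, y), (23, 1, n), (36, 10, n), (37, 17, b), (40, 5, z), (7, 3, t)}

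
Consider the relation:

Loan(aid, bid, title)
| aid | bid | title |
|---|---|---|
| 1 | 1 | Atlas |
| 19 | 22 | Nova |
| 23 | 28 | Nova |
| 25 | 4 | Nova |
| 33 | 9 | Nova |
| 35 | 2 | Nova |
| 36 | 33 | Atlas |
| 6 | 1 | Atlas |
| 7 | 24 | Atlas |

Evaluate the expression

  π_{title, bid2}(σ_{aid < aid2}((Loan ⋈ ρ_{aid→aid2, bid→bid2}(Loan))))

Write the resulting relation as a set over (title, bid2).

{(Atlas, 1), (Atlas, 24), (Atlas, 33), (Nova, 2), (Nova, 28), (Nova, 4), (Nova, 9)}

ρ[aid→aid2, bid→bid2]: schema becomes (aid2, bid2, title); tuples unchanged.
Joining Loan and ρ_{aid→aid2, bid→bid2}(Loan) on title yields {(1, 1, Atlas, 1, 1), (1, 1, Atlas, 36, 33), (1, 1, Atlas, 6, 1), (1, 1, Atlas, 7, 24), (19, 22, Nova, 19, 22), (19, 22, Nova, 23, 28), (19, 22, Nova, 25, 4), (19, 22, Nova, 33, 9), (19, 22, Nova, 35, 2), (23, 28, Nova, 19, 22), (23, 28, Nova, 23, 28), (23, 28, Nova, 25, 4), (23, 28, Nova, 33, 9), (23, 28, Nova, 35, 2), (25, 4, Nova, 19, 22), (25, 4, Nova, 23, 28), (25, 4, Nova, 25, 4), (25, 4, Nova, 33, 9), (25, 4, Nova, 35, 2), (33, 9, Nova, 19, 22), (33, 9, Nova, 23, 28), (33, 9, Nova, 25, 4), (33, 9, Nova, 33, 9), (33, 9, Nova, 35, 2), (35, 2, Nova, 19, 22), (35, 2, Nova, 23, 28), (35, 2, Nova, 25, 4), (35, 2, Nova, 33, 9), (35, 2, Nova, 35, 2), (36, 33, Atlas, 1, 1), (36, 33, Atlas, 36, 33), (36, 33, Atlas, 6, 1), (36, 33, Atlas, 7, 24), (6, 1, Atlas, 1, 1), (6, 1, Atlas, 36, 33), (6, 1, Atlas, 6, 1), (6, 1, Atlas, 7, 24), (7, 24, Atlas, 1, 1), (7, 24, Atlas, 36, 33), (7, 24, Atlas, 6, 1), (7, 24, Atlas, 7, 24)}.
Selection aid < aid2: {(1, 1, Atlas, 36, 33), (1, 1, Atlas, 6, 1), (1, 1, Atlas, 7, 24), (19, 22, Nova, 23, 28), (19, 22, Nova, 25, 4), (19, 22, Nova, 33, 9), (19, 22, Nova, 35, 2), (23, 28, Nova, 25, 4), (23, 28, Nova, 33, 9), (23, 28, Nova, 35, 2), (25, 4, Nova, 33, 9), (25, 4, Nova, 35, 2), (33, 9, Nova, 35, 2), (6, 1, Atlas, 36, 33), (6, 1, Atlas, 7, 24), (7, 24, Atlas, 36, 33)}
Keep only column(s) title, bid2 (9 duplicate(s) eliminated): {(Atlas, 1), (Atlas, 24), (Atlas, 33), (Nova, 2), (Nova, 28), (Nova, 4), (Nova, 9)}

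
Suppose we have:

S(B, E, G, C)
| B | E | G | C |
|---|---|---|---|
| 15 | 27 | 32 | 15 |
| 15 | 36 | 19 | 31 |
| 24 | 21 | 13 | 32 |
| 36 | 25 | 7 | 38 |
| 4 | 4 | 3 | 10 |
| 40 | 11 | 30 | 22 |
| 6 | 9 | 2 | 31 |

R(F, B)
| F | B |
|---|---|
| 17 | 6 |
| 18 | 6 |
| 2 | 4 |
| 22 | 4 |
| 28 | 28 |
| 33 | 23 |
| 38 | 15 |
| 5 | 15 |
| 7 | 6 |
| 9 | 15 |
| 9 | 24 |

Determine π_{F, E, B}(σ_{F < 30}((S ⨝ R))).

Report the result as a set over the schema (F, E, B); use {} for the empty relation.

{(17, 9, 6), (18, 9, 6), (2, 4, 4), (22, 4, 4), (5, 27, 15), (5, 36, 15), (7, 9, 6), (9, 21, 24), (9, 27, 15), (9, 36, 15)}

S ⋈ R (natural join on B): {(15, 27, 32, 15, 38), (15, 27, 32, 15, 5), (15, 27, 32, 15, 9), (15, 36, 19, 31, 38), (15, 36, 19, 31, 5), (15, 36, 19, 31, 9), (24, 21, 13, 32, 9), (4, 4, 3, 10, 2), (4, 4, 3, 10, 22), (6, 9, 2, 31, 17), (6, 9, 2, 31, 18), (6, 9, 2, 31, 7)}
σ[F < 30]: keep tuples satisfying F < 30 → {(15, 27, 32, 15, 5), (15, 27, 32, 15, 9), (15, 36, 19, 31, 5), (15, 36, 19, 31, 9), (24, 21, 13, 32, 9), (4, 4, 3, 10, 2), (4, 4, 3, 10, 22), (6, 9, 2, 31, 17), (6, 9, 2, 31, 18), (6, 9, 2, 31, 7)}
Keep only column(s) F, E, B: {(17, 9, 6), (18, 9, 6), (2, 4, 4), (22, 4, 4), (5, 27, 15), (5, 36, 15), (7, 9, 6), (9, 21, 24), (9, 27, 15), (9, 36, 15)}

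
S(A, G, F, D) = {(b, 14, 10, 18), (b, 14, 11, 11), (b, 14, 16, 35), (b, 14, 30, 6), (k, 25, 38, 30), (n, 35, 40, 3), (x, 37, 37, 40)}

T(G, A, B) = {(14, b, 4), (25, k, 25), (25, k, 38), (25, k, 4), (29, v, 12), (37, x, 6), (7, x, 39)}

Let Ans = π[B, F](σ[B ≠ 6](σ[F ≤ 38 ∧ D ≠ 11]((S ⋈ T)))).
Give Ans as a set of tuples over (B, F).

{(25, 38), (38, 38), (4, 10), (4, 16), (4, 30), (4, 38)}

Natural join on A, G: {(b, 14, 10, 18, 4), (b, 14, 11, 11, 4), (b, 14, 16, 35, 4), (b, 14, 30, 6, 4), (k, 25, 38, 30, 25), (k, 25, 38, 30, 38), (k, 25, 38, 30, 4), (x, 37, 37, 40, 6)}
Apply σ_{F ≤ 38 ∧ D ≠ 11}; surviving tuples: {(b, 14, 10, 18, 4), (b, 14, 16, 35, 4), (b, 14, 30, 6, 4), (k, 25, 38, 30, 25), (k, 25, 38, 30, 38), (k, 25, 38, 30, 4), (x, 37, 37, 40, 6)}
Apply σ_{B ≠ 6}; surviving tuples: {(b, 14, 10, 18, 4), (b, 14, 16, 35, 4), (b, 14, 30, 6, 4), (k, 25, 38, 30, 25), (k, 25, 38, 30, 38), (k, 25, 38, 30, 4)}
π[B, F]: project onto (B, F) → {(25, 38), (38, 38), (4, 10), (4, 16), (4, 30), (4, 38)}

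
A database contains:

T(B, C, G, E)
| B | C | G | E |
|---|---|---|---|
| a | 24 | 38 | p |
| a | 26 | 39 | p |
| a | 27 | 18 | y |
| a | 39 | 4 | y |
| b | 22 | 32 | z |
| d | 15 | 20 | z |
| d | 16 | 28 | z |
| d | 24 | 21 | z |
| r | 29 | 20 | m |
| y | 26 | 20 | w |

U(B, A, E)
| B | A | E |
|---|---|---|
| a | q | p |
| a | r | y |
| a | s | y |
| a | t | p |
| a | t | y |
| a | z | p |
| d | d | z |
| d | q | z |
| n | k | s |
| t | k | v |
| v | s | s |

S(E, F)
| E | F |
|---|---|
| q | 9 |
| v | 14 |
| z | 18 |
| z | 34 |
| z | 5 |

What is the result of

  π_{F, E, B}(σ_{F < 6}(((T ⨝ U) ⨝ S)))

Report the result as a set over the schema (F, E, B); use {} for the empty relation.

{(5, z, d)}

Natural join on B, E: {(a, 24, 38, p, q), (a, 24, 38, p, t), (a, 24, 38, p, z), (a, 26, 39, p, q), (a, 26, 39, p, t), (a, 26, 39, p, z), (a, 27, 18, y, r), (a, 27, 18, y, s), (a, 27, 18, y, t), (a, 39, 4, y, r), (a, 39, 4, y, s), (a, 39, 4, y, t), (d, 15, 20, z, d), (d, 15, 20, z, q), (d, 16, 28, z, d), (d, 16, 28, z, q), (d, 24, 21, z, d), (d, 24, 21, z, q)}
Natural join on E: {(d, 15, 20, z, d, 18), (d, 15, 20, z, d, 34), (d, 15, 20, z, d, 5), (d, 15, 20, z, q, 18), (d, 15, 20, z, q, 34), (d, 15, 20, z, q, 5), (d, 16, 28, z, d, 18), (d, 16, 28, z, d, 34), (d, 16, 28, z, d, 5), (d, 16, 28, z, q, 18), (d, 16, 28, z, q, 34), (d, 16, 28, z, q, 5), (d, 24, 21, z, d, 18), (d, 24, 21, z, d, 34), (d, 24, 21, z, d, 5), (d, 24, 21, z, q, 18), (d, 24, 21, z, q, 34), (d, 24, 21, z, q, 5)}
Filtering on F < 6 leaves {(d, 15, 20, z, d, 5), (d, 15, 20, z, q, 5), (d, 16, 28, z, d, 5), (d, 16, 28, z, q, 5), (d, 24, 21, z, d, 5), (d, 24, 21, z, q, 5)}.
Projecting to F, E, B (5 duplicate(s) eliminated): {(5, z, d)}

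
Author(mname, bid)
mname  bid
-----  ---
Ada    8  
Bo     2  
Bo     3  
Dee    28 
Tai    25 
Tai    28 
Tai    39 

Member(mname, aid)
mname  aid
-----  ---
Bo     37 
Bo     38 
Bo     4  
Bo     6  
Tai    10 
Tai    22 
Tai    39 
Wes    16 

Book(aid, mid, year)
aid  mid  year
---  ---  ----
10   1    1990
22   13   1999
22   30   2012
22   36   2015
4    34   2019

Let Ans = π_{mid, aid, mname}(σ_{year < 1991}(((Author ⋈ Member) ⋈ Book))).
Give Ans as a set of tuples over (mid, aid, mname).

{(1, 10, Tai)}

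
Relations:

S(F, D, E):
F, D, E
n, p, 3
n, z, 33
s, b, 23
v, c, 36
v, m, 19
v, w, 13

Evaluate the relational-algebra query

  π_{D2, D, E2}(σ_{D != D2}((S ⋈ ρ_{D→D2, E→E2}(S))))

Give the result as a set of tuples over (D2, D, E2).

{(c, m, 36), (c, w, 36), (m, c, 19), (m, w, 19), (p, z, 3), (w, c, 13), (w, m, 13), (z, p, 33)}

ρ[D→D2, E→E2]: schema becomes (F, D2, E2); tuples unchanged.
Natural join on F: {(n, p, 3, p, 3), (n, p, 3, z, 33), (n, z, 33, p, 3), (n, z, 33, z, 33), (s, b, 23, b, 23), (v, c, 36, c, 36), (v, c, 36, m, 19), (v, c, 36, w, 13), (v, m, 19, c, 36), (v, m, 19, m, 19), (v, m, 19, w, 13), (v, w, 13, c, 36), (v, w, 13, m, 19), (v, w, 13, w, 13)}
Filtering on D != D2 leaves {(n, p, 3, z, 33), (n, z, 33, p, 3), (v, c, 36, m, 19), (v, c, 36, w, 13), (v, m, 19, c, 36), (v, m, 19, w, 13), (v, w, 13, c, 36), (v, w, 13, m, 19)}.
π[D2, D, E2]: project onto (D2, D, E2) → {(c, m, 36), (c, w, 36), (m, c, 19), (m, w, 19), (p, z, 3), (w, c, 13), (w, m, 13), (z, p, 33)}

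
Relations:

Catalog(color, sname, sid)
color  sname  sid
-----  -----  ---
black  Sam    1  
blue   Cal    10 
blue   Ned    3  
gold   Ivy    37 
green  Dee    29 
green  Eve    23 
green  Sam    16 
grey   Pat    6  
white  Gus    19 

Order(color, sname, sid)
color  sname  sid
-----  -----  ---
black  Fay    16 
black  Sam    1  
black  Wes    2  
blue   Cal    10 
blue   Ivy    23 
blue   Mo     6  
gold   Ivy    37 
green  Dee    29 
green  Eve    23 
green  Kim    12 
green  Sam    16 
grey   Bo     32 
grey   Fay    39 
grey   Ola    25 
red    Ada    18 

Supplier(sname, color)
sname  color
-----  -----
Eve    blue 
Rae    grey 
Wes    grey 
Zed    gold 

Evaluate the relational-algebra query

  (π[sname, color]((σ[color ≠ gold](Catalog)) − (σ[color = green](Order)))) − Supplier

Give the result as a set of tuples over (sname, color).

σ[color ≠ gold]: keep tuples satisfying color ≠ gold → {(black, Sam, 1), (blue, Cal, 10), (blue, Ned, 3), (green, Dee, 29), (green, Eve, 23), (green, Sam, 16), (grey, Pat, 6), (white, Gus, 19)}
σ[color = green]: keep tuples satisfying color = green → {(green, Dee, 29), (green, Eve, 23), (green, Kim, 12), (green, Sam, 16)}
Set difference of the two operands is {(black, Sam, 1), (blue, Cal, 10), (blue, Ned, 3), (grey, Pat, 6), (white, Gus, 19)}.
Keep only column(s) sname, color: {(Cal, blue), (Gus, white), (Ned, blue), (Pat, grey), (Sam, black)}
Set difference of the two operands is {(Cal, blue), (Gus, white), (Ned, blue), (Pat, grey), (Sam, black)}.

{(Cal, blue), (Gus, white), (Ned, blue), (Pat, grey), (Sam, black)}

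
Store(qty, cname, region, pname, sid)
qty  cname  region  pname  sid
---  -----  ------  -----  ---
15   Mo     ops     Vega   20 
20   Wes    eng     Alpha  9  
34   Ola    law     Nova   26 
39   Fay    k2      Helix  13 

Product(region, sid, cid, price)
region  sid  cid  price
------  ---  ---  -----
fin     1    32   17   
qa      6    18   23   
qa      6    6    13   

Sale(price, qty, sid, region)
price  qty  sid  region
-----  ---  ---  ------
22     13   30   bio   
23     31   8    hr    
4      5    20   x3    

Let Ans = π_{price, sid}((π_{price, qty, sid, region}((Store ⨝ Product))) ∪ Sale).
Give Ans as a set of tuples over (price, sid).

Store ⋈ Product (natural join on region, sid): {}
π_{price, qty, sid, region} gives {}.
Union: {} with {(22, 13, 30, bio), (23, 31, 8, hr), (4, 5, 20, x3)} → {(22, 13, 30, bio), (23, 31, 8, hr), (4, 5, 20, x3)}
π_{price, sid} gives {(22, 30), (23, 8), (4, 20)}.

{(22, 30), (23, 8), (4, 20)}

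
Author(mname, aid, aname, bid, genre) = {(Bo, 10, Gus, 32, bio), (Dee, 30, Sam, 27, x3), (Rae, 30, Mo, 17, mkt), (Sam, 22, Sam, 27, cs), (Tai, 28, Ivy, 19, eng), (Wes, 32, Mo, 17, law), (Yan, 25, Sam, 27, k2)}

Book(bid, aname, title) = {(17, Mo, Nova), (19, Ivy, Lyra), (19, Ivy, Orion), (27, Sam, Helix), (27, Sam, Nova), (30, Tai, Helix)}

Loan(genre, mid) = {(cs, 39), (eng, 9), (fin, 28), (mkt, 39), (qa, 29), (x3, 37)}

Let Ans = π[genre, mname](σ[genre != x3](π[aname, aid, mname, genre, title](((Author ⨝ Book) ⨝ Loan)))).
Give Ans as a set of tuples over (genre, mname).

{(cs, Sam), (eng, Tai), (mkt, Rae)}

Natural join on aname, bid: {(Dee, 30, Sam, 27, x3, Helix), (Dee, 30, Sam, 27, x3, Nova), (Rae, 30, Mo, 17, mkt, Nova), (Sam, 22, Sam, 27, cs, Helix), (Sam, 22, Sam, 27, cs, Nova), (Tai, 28, Ivy, 19, eng, Lyra), (Tai, 28, Ivy, 19, eng, Orion), (Wes, 32, Mo, 17, law, Nova), (Yan, 25, Sam, 27, k2, Helix), (Yan, 25, Sam, 27, k2, Nova)}
Natural join on genre: {(Dee, 30, Sam, 27, x3, Helix, 37), (Dee, 30, Sam, 27, x3, Nova, 37), (Rae, 30, Mo, 17, mkt, Nova, 39), (Sam, 22, Sam, 27, cs, Helix, 39), (Sam, 22, Sam, 27, cs, Nova, 39), (Tai, 28, Ivy, 19, eng, Lyra, 9), (Tai, 28, Ivy, 19, eng, Orion, 9)}
π_{aname, aid, mname, genre, title} gives {(Ivy, 28, Tai, eng, Lyra), (Ivy, 28, Tai, eng, Orion), (Mo, 30, Rae, mkt, Nova), (Sam, 22, Sam, cs, Helix), (Sam, 22, Sam, cs, Nova), (Sam, 30, Dee, x3, Helix), (Sam, 30, Dee, x3, Nova)}.
σ[genre != x3]: keep tuples satisfying genre != x3 → {(Ivy, 28, Tai, eng, Lyra), (Ivy, 28, Tai, eng, Orion), (Mo, 30, Rae, mkt, Nova), (Sam, 22, Sam, cs, Helix), (Sam, 22, Sam, cs, Nova)}
π_{genre, mname} gives {(cs, Sam), (eng, Tai), (mkt, Rae)} (2 duplicate(s) eliminated).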